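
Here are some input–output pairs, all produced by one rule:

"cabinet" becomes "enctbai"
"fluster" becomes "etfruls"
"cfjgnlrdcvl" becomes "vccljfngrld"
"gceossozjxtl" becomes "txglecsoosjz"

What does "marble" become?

lbmera

Each output is the input with this applied: move the last 3 characters to the front (rotate right by 3), then swap each adjacent pair of characters (1↔2, 3↔4, ...).
Starting from "marble": after the first operation, "blemar"; after the second, "lbmera".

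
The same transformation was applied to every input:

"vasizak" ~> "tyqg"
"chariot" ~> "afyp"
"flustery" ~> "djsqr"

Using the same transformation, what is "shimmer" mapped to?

qfgk

Each output is the input with this applied: delete the last 3 characters, then shift every letter 2 places backward in the alphabet (wrapping around).
"shimmer" → "qfgk".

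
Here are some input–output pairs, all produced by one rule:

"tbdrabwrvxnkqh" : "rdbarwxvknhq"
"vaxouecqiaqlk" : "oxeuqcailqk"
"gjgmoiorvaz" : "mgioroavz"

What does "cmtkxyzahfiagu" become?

ktyxazfhaiug

The transformation: delete the first 2 characters, then swap each adjacent pair of characters (1↔2, 3↔4, ...).
Working it through for "cmtkxyzahfiagu": intermediate "tkxyzahfiagu", final "ktyxazfhaiug".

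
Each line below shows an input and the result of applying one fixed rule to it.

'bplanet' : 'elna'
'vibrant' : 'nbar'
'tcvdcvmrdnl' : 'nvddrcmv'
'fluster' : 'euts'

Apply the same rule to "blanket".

The rule is to take characters alternately from the front and the back (1st, last, 2nd, 2nd-last, ...), then delete the first 3 characters.
"blanket" → "btleakn" → "eakn".

eakn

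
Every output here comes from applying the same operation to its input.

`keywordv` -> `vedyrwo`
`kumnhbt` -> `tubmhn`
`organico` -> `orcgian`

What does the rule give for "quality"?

yutail

Rule — take characters alternately from the front and the back (1st, last, 2nd, 2nd-last, ...), then delete the first character.
For "quality", step one produces "qyutail"; step two turns that into "yutail".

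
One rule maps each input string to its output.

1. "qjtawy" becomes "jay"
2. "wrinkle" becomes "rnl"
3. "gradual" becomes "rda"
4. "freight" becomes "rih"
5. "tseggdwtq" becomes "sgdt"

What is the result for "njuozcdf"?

The pattern: keep every other character starting from the second (positions 2nd, 4th, 6th, ...).
Applying that to "njuozcdf" gives "jocf".

jocf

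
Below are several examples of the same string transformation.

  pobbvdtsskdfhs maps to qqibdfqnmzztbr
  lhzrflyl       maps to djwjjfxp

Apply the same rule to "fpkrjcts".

The pattern: swap the front and back halves of the string, then shift every letter 2 places backward in the alphabet (wrapping around).
Applying both steps to "fpkrjcts": "jctsfpkr", then "harqdnip".

harqdnip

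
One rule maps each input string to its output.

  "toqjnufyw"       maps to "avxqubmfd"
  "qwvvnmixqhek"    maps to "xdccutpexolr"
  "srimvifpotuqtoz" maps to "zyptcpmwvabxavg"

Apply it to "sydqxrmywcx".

zfkxeytfdje

What's happening: shift every letter 7 places forward in the alphabet (wrapping around).
Applying that to "sydqxrmywcx" gives "zfkxeytfdje".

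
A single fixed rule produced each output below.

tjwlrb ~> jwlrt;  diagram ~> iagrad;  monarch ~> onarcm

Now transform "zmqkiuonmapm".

Each output is the input with this applied: delete the last character, then move the first character to the end.
Applying both steps to "zmqkiuonmapm": "zmqkiuonmap", then "mqkiuonmapz".

mqkiuonmapz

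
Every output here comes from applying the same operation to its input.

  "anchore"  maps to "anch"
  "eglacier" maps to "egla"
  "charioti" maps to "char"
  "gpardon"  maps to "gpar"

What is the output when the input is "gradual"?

grad

The pattern: keep only the first 4 characters.
"gradual" → "grad".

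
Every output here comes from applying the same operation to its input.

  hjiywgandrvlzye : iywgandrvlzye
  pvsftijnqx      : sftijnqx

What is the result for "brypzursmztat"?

The rule is to delete the first 2 characters.
Doing the same to "brypzursmztat": "ypzursmztat".

ypzursmztat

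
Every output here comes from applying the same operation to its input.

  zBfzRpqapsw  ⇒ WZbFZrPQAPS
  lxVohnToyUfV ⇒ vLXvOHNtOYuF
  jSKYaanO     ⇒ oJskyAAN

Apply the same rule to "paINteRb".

BPAinTEr

The transformation: move the last character to the front, then flip the case of every letter.
Applying both steps to "paINteRb": "bpaINteR", then "BPAinTEr".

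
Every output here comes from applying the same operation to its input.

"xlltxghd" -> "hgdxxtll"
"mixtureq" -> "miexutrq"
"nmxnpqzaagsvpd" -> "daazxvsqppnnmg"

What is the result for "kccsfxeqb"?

ccbxsqkfe

The rule is to sort the characters into reverse alphabetical order, then move the last 3 characters to the front (rotate right by 3).
On "kccsfxeqb": the first step gives "xsqkfeccb", and the second then gives "ccbxsqkfe".
(Check on "nmxnpqzaagsvpd": → "zxvsqppnnmgdaa" → "daazxvsqppnnmg" ✓)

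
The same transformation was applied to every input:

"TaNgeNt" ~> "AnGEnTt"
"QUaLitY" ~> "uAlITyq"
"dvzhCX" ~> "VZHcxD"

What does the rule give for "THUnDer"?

The transformation: move the first character to the end, then flip the case of every letter.
On "THUnDer": the first step gives "HUnDerT", and the second then gives "huNdERt".

huNdERt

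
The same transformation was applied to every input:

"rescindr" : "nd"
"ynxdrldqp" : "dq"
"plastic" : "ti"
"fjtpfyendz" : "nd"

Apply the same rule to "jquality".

Rule — move the last character to the front, then keep only the last 2 characters.
On "jquality": the first step gives "yjqualit", and the second then gives "it".

it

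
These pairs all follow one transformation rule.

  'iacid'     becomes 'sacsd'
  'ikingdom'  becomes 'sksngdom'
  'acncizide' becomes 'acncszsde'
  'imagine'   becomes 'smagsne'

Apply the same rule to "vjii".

vjss

The rule is to replace every "i" with "s".
Applying that to "vjii" gives "vjss".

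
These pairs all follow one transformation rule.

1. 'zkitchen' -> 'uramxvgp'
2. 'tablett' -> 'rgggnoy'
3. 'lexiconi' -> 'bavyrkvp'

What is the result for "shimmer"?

zrefuvz

In each case the input is transformed by: move the last 3 characters to the front (rotate right by 3), then shift every letter 13 places forward in the alphabet (wrapping around) — i.e. ROT13.
Working it through for "shimmer": intermediate "mershim", final "zrefuvz".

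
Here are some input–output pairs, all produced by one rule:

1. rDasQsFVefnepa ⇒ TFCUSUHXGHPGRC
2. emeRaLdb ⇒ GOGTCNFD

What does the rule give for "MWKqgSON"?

OYMSIUQP

Rule — shift every letter 2 places forward in the alphabet (wrapping around), then convert every letter to uppercase.
"MWKqgSON" → "OYMsiUQP" → "OYMSIUQP".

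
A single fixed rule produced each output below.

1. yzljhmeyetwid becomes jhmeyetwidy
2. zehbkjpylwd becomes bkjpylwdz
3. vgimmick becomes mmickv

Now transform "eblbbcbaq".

bbcbaqe

In each case the input is transformed by: move the first character to the end, then delete the first 2 characters.
Working it through for "eblbbcbaq": intermediate "blbbcbaqe", final "bbcbaqe".
(Check on "vgimmick": → "gimmickv" → "mmickv" ✓)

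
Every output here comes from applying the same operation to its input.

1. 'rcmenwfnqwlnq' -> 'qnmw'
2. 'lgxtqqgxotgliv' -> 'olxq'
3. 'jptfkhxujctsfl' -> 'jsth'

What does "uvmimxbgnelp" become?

In each case the input is transformed by: keep one character in every 3, starting at position 3 (positions 3rd, 6th, 9th, ...), then move the first 2 characters to the end (rotate left by 2).
"uvmimxbgnelp" → "npmx".

npmx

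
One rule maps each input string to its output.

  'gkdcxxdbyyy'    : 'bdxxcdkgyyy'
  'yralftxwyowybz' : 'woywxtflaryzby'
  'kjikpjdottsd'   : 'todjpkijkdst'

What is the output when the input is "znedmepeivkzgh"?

kviepemdenzhgz

What's happening: move the last 3 characters to the front (rotate right by 3), then reverse the string.
Applying that to "znedmepeivkzgh" gives "kviepemdenzhgz".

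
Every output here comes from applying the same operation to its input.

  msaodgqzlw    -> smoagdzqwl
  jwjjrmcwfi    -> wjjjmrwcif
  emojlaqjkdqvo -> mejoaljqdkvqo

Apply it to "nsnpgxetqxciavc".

snpnxgtexqicvac

What's happening: swap each adjacent pair of characters (1↔2, 3↔4, ...).
Doing the same to "nsnpgxetqxciavc": "snpnxgtexqicvac".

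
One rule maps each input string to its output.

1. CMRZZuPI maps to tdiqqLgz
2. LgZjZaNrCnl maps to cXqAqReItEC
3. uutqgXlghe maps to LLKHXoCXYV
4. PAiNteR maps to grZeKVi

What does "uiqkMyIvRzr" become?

Rule — flip the case of every letter, then shift every letter 9 places backward in the alphabet (wrapping around).
Working it through for "uiqkMyIvRzr": intermediate "UIQKmYiVrZR", final "LZHBdPzMiQI".

LZHBdPzMiQI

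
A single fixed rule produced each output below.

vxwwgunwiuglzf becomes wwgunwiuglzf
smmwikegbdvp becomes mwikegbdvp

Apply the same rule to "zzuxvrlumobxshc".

uxvrlumobxshc

Rule — delete the first 2 characters.
Doing the same to "zzuxvrlumobxshc": "uxvrlumobxshc".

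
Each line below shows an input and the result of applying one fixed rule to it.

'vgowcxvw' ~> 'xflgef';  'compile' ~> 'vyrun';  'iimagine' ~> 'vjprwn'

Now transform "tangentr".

wpnwca

Looking at the pairs, the operation is to delete the first 2 characters, then shift every letter 9 places forward in the alphabet (wrapping around).
Applying both steps to "tangentr": "ngentr", then "wpnwca".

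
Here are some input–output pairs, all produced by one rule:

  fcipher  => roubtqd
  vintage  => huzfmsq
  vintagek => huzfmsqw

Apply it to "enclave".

qzoxmhq

In each case the input is transformed by: shift every letter 12 places forward in the alphabet (wrapping around).
On "enclave" that produces "qzoxmhq".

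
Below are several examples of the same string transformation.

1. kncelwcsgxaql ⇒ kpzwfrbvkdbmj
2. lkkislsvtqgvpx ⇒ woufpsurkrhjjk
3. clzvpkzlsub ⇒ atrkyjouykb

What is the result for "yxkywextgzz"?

yyfswdvxjwx

Each output is the input with this applied: shift every letter 1 place backward in the alphabet (wrapping around), then reverse the string.
Working it through for "yxkywextgzz": intermediate "xwjxvdwsfyy", final "yyfswdvxjwx".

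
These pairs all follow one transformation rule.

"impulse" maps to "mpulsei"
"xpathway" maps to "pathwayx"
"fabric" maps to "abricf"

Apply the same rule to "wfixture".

Looking at the pairs, the operation is to move the first character to the end.
For "wfixture" the result is "fixturew".

fixturew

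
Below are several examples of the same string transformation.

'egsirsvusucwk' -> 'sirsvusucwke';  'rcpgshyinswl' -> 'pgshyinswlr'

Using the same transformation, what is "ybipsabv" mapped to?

Rule — move the first 2 characters to the end (rotate left by 2), then delete the last character.
Applying both steps to "ybipsabv": "ipsabvyb", then "ipsabvy".

ipsabvy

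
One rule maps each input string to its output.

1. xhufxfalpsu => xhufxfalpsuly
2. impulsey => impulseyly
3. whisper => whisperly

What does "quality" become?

The rule is to append "ly".
So "quality" becomes "qualityly".

qualityly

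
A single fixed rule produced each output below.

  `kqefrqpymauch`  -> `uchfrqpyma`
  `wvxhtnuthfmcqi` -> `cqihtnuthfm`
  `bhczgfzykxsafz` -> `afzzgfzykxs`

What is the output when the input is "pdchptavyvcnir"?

nirhptavyvc

The transformation: delete the first 3 characters, then move the last 3 characters to the front (rotate right by 3).
For "pdchptavyvcnir", step one produces "hptavyvcnir"; step two turns that into "nirhptavyvc".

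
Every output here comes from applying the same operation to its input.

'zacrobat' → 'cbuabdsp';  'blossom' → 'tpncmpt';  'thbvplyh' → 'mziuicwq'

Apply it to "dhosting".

joheiptu

Each output is the input with this applied: shift every letter 1 place forward in the alphabet (wrapping around), then move the last 3 characters to the front (rotate right by 3).
Working it through for "dhosting": intermediate "eiptujoh", final "joheiptu".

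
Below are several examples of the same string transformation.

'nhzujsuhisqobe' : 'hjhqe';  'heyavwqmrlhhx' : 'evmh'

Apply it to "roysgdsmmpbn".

ogmb

The transformation: keep one character in every 3, starting at position 2 (positions 2nd, 5th, 8th, ...).
So "roysgdsmmpbn" becomes "ogmb".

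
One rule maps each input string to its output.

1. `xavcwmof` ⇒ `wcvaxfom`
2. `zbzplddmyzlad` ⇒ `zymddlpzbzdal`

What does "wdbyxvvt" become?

xybdwtvv

The rule is to move the last 3 characters to the front (rotate right by 3), then reverse the string.
Working it through for "wdbyxvvt": intermediate "vvtwdbyx", final "xybdwtvv".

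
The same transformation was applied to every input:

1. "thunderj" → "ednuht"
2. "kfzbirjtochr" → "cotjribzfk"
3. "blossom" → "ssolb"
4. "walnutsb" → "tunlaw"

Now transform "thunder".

dnuht

In each case the input is transformed by: delete the last 2 characters, then reverse the string.
So "thunder" becomes "dnuht".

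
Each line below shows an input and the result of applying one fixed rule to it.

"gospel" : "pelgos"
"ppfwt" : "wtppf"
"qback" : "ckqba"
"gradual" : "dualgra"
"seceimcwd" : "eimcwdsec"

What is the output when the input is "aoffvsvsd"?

The pattern: move the first 3 characters to the end (rotate left by 3).
Doing the same to "aoffvsvsd": "fvsvsdaof".

fvsvsdaof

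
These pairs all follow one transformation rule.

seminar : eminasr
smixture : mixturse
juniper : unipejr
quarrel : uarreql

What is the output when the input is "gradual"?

The rule is to swap the first and last characters, then move the first character to the end.
"gradual" → "raduagl".

raduagl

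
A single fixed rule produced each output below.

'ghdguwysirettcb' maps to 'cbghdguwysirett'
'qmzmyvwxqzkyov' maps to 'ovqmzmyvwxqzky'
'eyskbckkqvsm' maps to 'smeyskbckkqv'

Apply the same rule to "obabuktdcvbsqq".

qqobabuktdcvbs

The pattern: move the last 2 characters to the front (rotate right by 2).
So "obabuktdcvbsqq" becomes "qqobabuktdcvbs".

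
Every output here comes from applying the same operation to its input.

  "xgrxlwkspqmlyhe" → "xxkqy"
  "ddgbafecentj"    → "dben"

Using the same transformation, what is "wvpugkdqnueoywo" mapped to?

Rule — keep one character in every 3, starting at position 1 (positions 1st, 4th, 7th, ...).
Doing the same to "wvpugkdqnueoywo": "wuduy".

wuduy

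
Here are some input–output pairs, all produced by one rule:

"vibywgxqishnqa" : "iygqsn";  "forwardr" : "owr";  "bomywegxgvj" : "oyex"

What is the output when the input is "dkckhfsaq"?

kkf

Rule — delete the last 2 characters, then keep every other character starting from the second (positions 2nd, 4th, 6th, ...).
Applying both steps to "dkckhfsaq": "dkckhfs", then "kkf".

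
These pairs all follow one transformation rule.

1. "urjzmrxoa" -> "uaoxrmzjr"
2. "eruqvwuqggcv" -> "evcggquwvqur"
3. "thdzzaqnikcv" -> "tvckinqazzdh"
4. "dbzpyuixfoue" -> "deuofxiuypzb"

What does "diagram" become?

dmargai

The transformation: reverse the string, then move the last character to the front.
"diagram" → "margaid" → "dmargai".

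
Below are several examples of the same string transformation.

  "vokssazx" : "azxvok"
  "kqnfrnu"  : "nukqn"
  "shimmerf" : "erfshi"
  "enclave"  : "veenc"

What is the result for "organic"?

icorg

The transformation: move the first 3 characters to the end (rotate left by 3), then delete the first 2 characters.
On "organic": the first step gives "anicorg", and the second then gives "icorg".
(Check on "shimmerf": → "mmerfshi" → "erfshi" ✓)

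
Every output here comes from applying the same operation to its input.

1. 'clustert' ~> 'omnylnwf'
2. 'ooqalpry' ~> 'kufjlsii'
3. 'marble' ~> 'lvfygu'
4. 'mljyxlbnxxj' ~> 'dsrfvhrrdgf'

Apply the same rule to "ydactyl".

Rule — shift every letter 6 places backward in the alphabet (wrapping around), then move the first 2 characters to the end (rotate left by 2).
So "ydactyl" becomes "uwnsfsx".

uwnsfsx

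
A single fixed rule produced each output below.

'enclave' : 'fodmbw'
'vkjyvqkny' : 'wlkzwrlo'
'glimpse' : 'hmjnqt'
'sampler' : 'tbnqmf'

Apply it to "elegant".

What's happening: shift every letter 1 place forward in the alphabet (wrapping around), then delete the last character.
For "elegant", step one produces "fmfhbou"; step two turns that into "fmfhbo".
(Check on "enclave": → "fodmbwf" → "fodmbw" ✓)

fmfhbo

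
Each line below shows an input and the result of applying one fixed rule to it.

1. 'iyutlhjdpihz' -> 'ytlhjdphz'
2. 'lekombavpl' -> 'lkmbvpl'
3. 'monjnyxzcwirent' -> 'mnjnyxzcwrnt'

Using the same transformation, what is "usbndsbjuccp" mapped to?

sbndsbjccp

The transformation: remove every vowel.
"usbndsbjuccp" → "sbndsbjccp".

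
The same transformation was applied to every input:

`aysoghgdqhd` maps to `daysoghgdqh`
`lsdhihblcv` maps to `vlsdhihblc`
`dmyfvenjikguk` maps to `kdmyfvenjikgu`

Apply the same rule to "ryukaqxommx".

In each case the input is transformed by: move the last character to the front.
So "ryukaqxommx" becomes "xryukaqxomm".

xryukaqxomm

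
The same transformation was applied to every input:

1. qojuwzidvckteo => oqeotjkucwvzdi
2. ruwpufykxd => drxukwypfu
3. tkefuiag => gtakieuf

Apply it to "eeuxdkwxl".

Looking at the pairs, the operation is to take characters alternately from the front and the back (1st, last, 2nd, 2nd-last, ...), then swap each adjacent pair of characters (1↔2, 3↔4, ...).
Working it through for "eeuxdkwxl": intermediate "elexuwxkd", final "lexewukxd".
(Check on "ruwpufykxd": → "rduxwkpyuf" → "drxukwypfu" ✓)

lexewukxd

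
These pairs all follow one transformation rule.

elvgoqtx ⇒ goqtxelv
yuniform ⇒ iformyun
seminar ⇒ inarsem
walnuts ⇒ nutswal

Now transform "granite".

nitegra

The rule is to move the first 3 characters to the end (rotate left by 3).
So "granite" becomes "nitegra".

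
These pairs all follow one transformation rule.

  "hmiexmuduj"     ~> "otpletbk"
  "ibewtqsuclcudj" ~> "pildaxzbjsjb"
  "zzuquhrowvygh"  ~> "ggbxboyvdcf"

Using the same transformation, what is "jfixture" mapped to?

What's happening: delete the last 2 characters, then shift every letter 7 places forward in the alphabet (wrapping around).
Applying that to "jfixture" gives "qmpeab".

qmpeab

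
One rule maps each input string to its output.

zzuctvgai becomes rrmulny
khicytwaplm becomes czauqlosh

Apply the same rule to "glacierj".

ydsuaw

Rule — delete the last 2 characters, then shift every letter 8 places backward in the alphabet (wrapping around).
Starting from "glacierj": after the first operation, "glacie"; after the second, "ydsuaw".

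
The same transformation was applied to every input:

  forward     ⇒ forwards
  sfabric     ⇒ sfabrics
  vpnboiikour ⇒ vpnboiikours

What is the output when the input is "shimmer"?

The pattern: append "s".
Doing the same to "shimmer": "shimmers".

shimmers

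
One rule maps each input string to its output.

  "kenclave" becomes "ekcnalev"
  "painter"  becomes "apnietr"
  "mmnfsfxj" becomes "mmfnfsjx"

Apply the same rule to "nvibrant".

The transformation: swap each adjacent pair of characters (1↔2, 3↔4, ...).
On "nvibrant" that produces "vnbiartn".

vnbiartn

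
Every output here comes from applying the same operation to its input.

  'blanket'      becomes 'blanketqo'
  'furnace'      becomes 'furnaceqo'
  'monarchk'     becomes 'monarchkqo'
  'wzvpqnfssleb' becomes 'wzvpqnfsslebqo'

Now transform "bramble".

brambleqo

The pattern: append "qo".
For "bramble" the result is "brambleqo".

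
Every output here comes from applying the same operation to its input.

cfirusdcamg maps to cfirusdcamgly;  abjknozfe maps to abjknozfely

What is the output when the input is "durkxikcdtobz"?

durkxikcdtobzly

In each case the input is transformed by: append "ly".
On "durkxikcdtobz" that produces "durkxikcdtobzly".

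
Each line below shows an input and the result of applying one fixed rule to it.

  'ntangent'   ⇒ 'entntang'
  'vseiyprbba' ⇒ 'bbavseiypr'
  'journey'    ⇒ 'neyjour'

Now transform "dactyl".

tyldac

Looking at the pairs, the operation is to move the last 3 characters to the front (rotate right by 3).
Doing the same to "dactyl": "tyldac".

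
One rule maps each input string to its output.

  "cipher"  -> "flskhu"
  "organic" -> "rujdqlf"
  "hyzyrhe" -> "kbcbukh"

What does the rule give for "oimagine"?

Each output is the input with this applied: shift every letter 3 places forward in the alphabet (wrapping around).
Doing the same to "oimagine": "rlpdjlqh".

rlpdjlqh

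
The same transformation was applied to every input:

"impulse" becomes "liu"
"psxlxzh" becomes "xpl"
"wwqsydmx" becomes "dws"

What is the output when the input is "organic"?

The pattern: move the last 3 characters to the front (rotate right by 3), then keep one character in every 3, starting at position 1 (positions 1st, 4th, 7th, ...).
Starting from "organic": after the first operation, "nicorga"; after the second, "noa".

noa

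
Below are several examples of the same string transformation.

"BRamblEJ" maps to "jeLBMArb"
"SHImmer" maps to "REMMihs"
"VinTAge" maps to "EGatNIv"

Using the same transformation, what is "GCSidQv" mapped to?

VqDIscg

What's happening: flip the case of every letter, then reverse the string.
On "GCSidQv": the first step gives "gcsIDqV", and the second then gives "VqDIscg".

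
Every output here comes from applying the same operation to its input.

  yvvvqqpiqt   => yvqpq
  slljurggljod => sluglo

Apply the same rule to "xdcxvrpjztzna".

xcvpzza

The rule is to keep every other character starting from the first (positions 1st, 3rd, 5th, ...).
Doing the same to "xdcxvrpjztzna": "xcvpzza".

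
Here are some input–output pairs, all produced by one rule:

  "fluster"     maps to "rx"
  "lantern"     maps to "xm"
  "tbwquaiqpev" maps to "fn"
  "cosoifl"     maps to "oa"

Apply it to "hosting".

Looking at the pairs, the operation is to shift every letter 12 places forward in the alphabet (wrapping around), then keep only the first 2 characters.
Applying both steps to "hosting": "taefuzs", then "ta".

ta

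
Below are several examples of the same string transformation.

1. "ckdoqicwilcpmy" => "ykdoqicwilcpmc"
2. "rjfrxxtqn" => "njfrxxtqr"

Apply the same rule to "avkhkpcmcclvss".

svkhkpcmcclvsa

The rule is to swap the first and last characters.
For "avkhkpcmcclvss" the result is "svkhkpcmcclvsa".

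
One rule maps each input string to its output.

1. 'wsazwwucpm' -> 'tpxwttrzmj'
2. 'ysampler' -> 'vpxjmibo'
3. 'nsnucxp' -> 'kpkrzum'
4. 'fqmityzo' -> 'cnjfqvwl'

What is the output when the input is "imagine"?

fjxdfkb

Each output is the input with this applied: shift every letter 3 places backward in the alphabet (wrapping around).
"imagine" → "fjxdfkb".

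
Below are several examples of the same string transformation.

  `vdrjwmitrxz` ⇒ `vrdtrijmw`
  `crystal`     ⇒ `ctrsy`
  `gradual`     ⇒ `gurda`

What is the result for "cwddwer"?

cwwdd

Rule — delete the last 2 characters, then take characters alternately from the front and the back (1st, last, 2nd, 2nd-last, ...).
Working it through for "cwddwer": intermediate "cwddw", final "cwwdd".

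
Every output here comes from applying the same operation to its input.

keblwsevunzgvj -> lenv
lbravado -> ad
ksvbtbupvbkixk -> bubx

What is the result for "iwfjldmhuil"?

The rule is to keep one character in every 3, starting at position 1 (positions 1st, 4th, 7th, ...), then delete the first character.
"iwfjldmhuil" → "ijmi" → "jmi".

jmi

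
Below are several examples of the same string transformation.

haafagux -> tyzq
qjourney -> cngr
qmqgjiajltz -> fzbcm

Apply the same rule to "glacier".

The rule is to shift every letter 7 places backward in the alphabet (wrapping around), then keep every other character starting from the second (positions 2nd, 4th, 6th, ...).
Working it through for "glacier": intermediate "zetvbxk", final "evx".

evx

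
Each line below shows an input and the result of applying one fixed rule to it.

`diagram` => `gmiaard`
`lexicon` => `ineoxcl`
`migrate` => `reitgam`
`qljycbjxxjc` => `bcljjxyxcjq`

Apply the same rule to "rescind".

Rule — take characters alternately from the front and the back (1st, last, 2nd, 2nd-last, ...), then swap the first and last characters.
"rescind" → "rdensic" → "cdensir".

cdensir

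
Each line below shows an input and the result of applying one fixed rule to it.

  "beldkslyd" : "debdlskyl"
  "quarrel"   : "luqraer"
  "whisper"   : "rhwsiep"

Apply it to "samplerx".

The rule is to swap each adjacent pair of characters (1↔2, 3↔4, ...), then move the last character to the front.
"samplerx" → "aspmelxr" → "raspmelx".

raspmelx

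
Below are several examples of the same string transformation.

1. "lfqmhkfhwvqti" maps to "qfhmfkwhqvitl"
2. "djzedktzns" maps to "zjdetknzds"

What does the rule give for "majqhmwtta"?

Looking at the pairs, the operation is to move the first character to the end, then swap each adjacent pair of characters (1↔2, 3↔4, ...).
"majqhmwtta" → "ajqhmwttam" → "jahqwmttma".

jahqwmttma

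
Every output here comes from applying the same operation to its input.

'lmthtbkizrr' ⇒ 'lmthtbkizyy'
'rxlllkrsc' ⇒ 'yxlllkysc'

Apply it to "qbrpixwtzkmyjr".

What's happening: replace every "r" with "y".
On "qbrpixwtzkmyjr" that produces "qbypixwtzkmyjy".

qbypixwtzkmyjy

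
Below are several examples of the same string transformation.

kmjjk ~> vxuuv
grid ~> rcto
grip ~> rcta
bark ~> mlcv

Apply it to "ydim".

jotx

Looking at the pairs, the operation is to shift every letter 11 places forward in the alphabet (wrapping around).
Applying that to "ydim" gives "jotx".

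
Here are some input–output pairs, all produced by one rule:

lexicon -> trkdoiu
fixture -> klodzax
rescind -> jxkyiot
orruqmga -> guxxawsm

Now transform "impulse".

kosvary

The pattern: move the last character to the front, then shift every letter 6 places forward in the alphabet (wrapping around).
"impulse" → "eimpuls" → "kosvary".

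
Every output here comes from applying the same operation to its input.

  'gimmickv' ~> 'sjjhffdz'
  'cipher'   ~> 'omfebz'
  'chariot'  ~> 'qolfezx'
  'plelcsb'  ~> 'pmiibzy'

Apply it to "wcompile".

tmljifbz

The rule is to sort the characters into reverse alphabetical order, then shift every letter 3 places backward in the alphabet (wrapping around).
For "wcompile", step one produces "wpomliec"; step two turns that into "tmljifbz".
(Check on "gimmickv": → "vmmkiigc" → "sjjhffdz" ✓)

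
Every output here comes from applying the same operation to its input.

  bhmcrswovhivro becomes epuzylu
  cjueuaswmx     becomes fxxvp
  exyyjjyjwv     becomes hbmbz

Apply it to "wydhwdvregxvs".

The transformation: shift every letter 3 places forward in the alphabet (wrapping around), then keep every other character starting from the first (positions 1st, 3rd, 5th, ...).
For "wydhwdvregxvs", step one produces "zbgkzgyuhjayv"; step two turns that into "zgzyhav".

zgzyhav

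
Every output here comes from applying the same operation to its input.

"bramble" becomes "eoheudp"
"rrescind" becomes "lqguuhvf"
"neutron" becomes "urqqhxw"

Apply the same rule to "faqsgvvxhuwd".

xzgidtvjyyak

Looking at the pairs, the operation is to shift every letter 3 places forward in the alphabet (wrapping around), then move the last 3 characters to the front (rotate right by 3).
Applying that to "faqsgvvxhuwd" gives "xzgidtvjyyak".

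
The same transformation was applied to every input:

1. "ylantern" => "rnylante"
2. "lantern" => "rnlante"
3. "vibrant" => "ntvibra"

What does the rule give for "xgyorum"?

Looking at the pairs, the operation is to move the last 2 characters to the front (rotate right by 2).
Applying that to "xgyorum" gives "umxgyor".

umxgyor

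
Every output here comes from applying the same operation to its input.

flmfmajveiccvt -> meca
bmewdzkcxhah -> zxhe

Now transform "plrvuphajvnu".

urpj

What's happening: keep one character in every 3, starting at position 3 (positions 3rd, 6th, 9th, ...), then sort the characters into reverse alphabetical order.
Starting from "plrvuphajvnu": after the first operation, "rpju"; after the second, "urpj".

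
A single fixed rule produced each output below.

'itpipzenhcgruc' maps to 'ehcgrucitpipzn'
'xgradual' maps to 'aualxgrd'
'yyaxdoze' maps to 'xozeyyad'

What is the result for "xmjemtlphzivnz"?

lhzivnzxmjemtp

The pattern: swap the front and back halves of the string, then swap the first and last characters.
"xmjemtlphzivnz" → "lhzivnzxmjemtp".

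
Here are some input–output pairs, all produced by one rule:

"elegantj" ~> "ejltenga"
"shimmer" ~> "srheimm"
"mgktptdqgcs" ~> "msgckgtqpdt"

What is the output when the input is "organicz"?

The transformation: take characters alternately from the front and the back (1st, last, 2nd, 2nd-last, ...).
For "organicz" the result is "ozrcgian".

ozrcgian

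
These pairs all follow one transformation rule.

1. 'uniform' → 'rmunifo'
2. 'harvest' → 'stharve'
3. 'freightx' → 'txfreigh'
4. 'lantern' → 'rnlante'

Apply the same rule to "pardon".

Each output is the input with this applied: move the last 2 characters to the front (rotate right by 2).
Applying that to "pardon" gives "onpard".

onpard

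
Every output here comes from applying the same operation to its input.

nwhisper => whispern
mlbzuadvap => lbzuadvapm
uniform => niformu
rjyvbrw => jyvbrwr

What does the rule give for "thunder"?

hundert

The rule is to move the first character to the end.
On "thunder" that produces "hundert".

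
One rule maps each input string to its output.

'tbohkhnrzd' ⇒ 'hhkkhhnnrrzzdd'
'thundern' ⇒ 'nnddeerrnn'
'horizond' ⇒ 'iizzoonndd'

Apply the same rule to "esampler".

Looking at the pairs, the operation is to delete the first 3 characters, then double every character.
For "esampler", step one produces "mpler"; step two turns that into "mmpplleerr".
(Check on "thundern": → "ndern" → "nnddeerrnn" ✓)

mmpplleerr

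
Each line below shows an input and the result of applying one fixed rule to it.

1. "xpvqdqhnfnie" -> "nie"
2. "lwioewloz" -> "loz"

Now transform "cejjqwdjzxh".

What's happening: keep only the last 3 characters.
On "cejjqwdjzxh" that produces "zxh".

zxh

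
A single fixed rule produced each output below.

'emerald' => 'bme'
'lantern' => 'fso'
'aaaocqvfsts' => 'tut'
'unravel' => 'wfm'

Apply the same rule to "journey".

ofz

The rule is to shift every letter 1 place forward in the alphabet (wrapping around), then keep only the last 3 characters.
So "journey" becomes "ofz".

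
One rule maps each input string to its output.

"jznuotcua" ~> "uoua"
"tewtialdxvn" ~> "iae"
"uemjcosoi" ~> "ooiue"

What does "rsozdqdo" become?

oo

What's happening: move the first 2 characters to the end (rotate left by 2), then keep only the vowels.
Starting from "rsozdqdo": after the first operation, "ozdqdors"; after the second, "oo".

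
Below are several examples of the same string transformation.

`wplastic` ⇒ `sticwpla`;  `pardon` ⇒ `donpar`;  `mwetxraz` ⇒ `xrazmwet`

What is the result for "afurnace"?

The rule is to swap the front and back halves of the string.
"afurnace" → "naceafur".

naceafur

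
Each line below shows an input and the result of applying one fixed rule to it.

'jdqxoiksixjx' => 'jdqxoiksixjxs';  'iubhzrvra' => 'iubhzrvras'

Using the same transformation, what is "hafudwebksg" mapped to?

hafudwebksgs

The rule is to append "s".
On "hafudwebksg" that produces "hafudwebksgs".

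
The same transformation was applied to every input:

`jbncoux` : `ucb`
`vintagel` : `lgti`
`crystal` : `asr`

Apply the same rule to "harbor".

rba

The transformation: keep every other character starting from the second (positions 2nd, 4th, 6th, ...), then reverse the string.
Starting from "harbor": after the first operation, "abr"; after the second, "rba".
(Check on "vintagel": → "itgl" → "lgti" ✓)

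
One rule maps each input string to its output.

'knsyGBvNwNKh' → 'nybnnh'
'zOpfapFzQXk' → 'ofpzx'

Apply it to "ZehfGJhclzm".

Looking at the pairs, the operation is to keep every other character starting from the second (positions 2nd, 4th, 6th, ...), then convert every letter to lowercase.
On "ZehfGJhclzm": the first step gives "efJcz", and the second then gives "efjcz".
(Check on "knsyGBvNwNKh": → "nyBNNh" → "nybnnh" ✓)

efjcz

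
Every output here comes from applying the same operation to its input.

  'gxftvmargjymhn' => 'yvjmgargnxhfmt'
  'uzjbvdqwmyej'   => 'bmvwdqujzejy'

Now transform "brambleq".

What's happening: take characters alternately from the front and the back (1st, last, 2nd, 2nd-last, ...), then swap the front and back halves of the string.
Doing the same to "brambleq": "almbbqre".
(Check on "gxftvmargjymhn": → "gnxhfmtyvjmgar" → "yvjmgargnxhfmt" ✓)

almbbqre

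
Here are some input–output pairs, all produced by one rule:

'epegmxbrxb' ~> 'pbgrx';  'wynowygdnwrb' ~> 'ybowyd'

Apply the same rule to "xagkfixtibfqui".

aikqibt

Rule — keep every other character starting from the second (positions 2nd, 4th, 6th, ...), then take characters alternately from the front and the back (1st, last, 2nd, 2nd-last, ...).
"xagkfixtibfqui" → "akitbqi" → "aikqibt".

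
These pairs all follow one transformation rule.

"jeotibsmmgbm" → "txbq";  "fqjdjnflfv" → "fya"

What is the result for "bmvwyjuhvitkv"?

The pattern: shift every letter 11 places backward in the alphabet (wrapping around), then keep one character in every 3, starting at position 2 (positions 2nd, 5th, 8th, ...).
On "bmvwyjuhvitkv": the first step gives "qbklnyjwkxizk", and the second then gives "bnwi".

bnwi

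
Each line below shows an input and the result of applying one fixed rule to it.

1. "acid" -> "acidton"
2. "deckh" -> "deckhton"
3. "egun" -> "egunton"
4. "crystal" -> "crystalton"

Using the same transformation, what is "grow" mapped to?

growton

In each case the input is transformed by: append "ton".
"grow" → "growton".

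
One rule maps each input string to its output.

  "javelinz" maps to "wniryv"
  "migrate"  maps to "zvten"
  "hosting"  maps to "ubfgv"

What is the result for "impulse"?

In each case the input is transformed by: delete the last 2 characters, then shift every letter 13 places forward in the alphabet (wrapping around) — i.e. ROT13.
Working it through for "impulse": intermediate "impul", final "vzchy".
(Check on "javelinz": → "javeli" → "wniryv" ✓)

vzchy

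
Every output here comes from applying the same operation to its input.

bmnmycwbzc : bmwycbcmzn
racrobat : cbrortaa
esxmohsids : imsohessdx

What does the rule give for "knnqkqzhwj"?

hqzkqkjnwn

In each case the input is transformed by: take characters alternately from the front and the back (1st, last, 2nd, 2nd-last, ...), then swap the front and back halves of the string.
So "knnqkqzhwj" becomes "hqzkqkjnwn".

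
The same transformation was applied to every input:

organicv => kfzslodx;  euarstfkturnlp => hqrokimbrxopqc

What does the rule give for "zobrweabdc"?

The rule is to swap the front and back halves of the string, then shift every letter 3 places backward in the alphabet (wrapping around).
For "zobrweabdc", step one produces "eabdczobrw"; step two turns that into "bxyazwlyot".

bxyazwlyot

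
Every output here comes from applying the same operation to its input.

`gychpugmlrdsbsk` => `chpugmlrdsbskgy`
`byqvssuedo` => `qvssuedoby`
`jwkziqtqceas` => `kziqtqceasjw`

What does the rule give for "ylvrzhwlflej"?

What's happening: move the first 2 characters to the end (rotate left by 2).
Doing the same to "ylvrzhwlflej": "vrzhwlflejyl".

vrzhwlflejyl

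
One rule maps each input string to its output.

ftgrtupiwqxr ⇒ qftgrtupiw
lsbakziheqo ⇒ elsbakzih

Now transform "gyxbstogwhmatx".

Looking at the pairs, the operation is to delete the last 2 characters, then move the last character to the front.
Starting from "gyxbstogwhmatx": after the first operation, "gyxbstogwhma"; after the second, "agyxbstogwhm".

agyxbstogwhm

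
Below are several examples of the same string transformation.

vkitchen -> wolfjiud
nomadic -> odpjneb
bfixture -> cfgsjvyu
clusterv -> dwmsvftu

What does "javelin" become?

The pattern: shift every letter 1 place forward in the alphabet (wrapping around), then take characters alternately from the front and the back (1st, last, 2nd, 2nd-last, ...).
Applying both steps to "javelin": "kbwfmjo", then "kobjwmf".

kobjwmf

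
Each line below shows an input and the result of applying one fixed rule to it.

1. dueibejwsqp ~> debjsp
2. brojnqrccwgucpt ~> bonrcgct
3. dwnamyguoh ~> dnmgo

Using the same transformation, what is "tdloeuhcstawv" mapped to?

tlehsav

What's happening: keep every other character starting from the first (positions 1st, 3rd, 5th, ...).
On "tdloeuhcstawv" that produces "tlehsav".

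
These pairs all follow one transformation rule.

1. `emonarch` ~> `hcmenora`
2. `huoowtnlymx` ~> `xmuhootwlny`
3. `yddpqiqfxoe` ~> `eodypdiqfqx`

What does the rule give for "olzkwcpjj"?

jjlokzcwp

The transformation: move the last 2 characters to the front (rotate right by 2), then swap each adjacent pair of characters (1↔2, 3↔4, ...).
For "olzkwcpjj", step one produces "jjolzkwcp"; step two turns that into "jjlokzcwp".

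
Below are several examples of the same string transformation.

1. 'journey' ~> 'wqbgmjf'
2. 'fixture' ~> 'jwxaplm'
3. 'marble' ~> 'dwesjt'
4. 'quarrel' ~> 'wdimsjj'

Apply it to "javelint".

Rule — move the last 2 characters to the front (rotate right by 2), then shift every letter 8 places backward in the alphabet (wrapping around).
Applying that to "javelint" gives "flbsnwda".

flbsnwda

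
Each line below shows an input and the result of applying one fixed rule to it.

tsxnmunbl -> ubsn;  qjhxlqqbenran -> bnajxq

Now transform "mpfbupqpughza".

The rule is to keep every other character starting from the second (positions 2nd, 4th, 6th, ...), then swap the front and back halves of the string.
Working it through for "mpfbupqpughza": intermediate "pbppgz", final "pgzpbp".

pgzpbp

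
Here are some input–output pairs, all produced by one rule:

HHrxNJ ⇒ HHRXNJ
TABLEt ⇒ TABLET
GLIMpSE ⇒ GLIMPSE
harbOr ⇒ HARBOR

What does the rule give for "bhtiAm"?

BHTIAM

Rule — convert every letter to uppercase.
For "bhtiAm" the result is "BHTIAM".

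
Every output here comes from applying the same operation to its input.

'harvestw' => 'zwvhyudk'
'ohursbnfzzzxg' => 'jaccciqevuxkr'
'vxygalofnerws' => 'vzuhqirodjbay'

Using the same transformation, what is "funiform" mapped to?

The pattern: shift every letter 3 places forward in the alphabet (wrapping around), then reverse the string.
For "funiform", step one produces "ixqlirup"; step two turns that into "purilqxi".

purilqxi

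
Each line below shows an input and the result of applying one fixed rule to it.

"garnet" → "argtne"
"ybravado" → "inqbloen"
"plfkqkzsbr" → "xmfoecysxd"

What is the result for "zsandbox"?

In each case the input is transformed by: shift every letter 13 places forward in the alphabet (wrapping around) — i.e. ROT13, then swap the front and back halves of the string.
"zsandbox" → "mfnaqobk" → "qobkmfna".

qobkmfna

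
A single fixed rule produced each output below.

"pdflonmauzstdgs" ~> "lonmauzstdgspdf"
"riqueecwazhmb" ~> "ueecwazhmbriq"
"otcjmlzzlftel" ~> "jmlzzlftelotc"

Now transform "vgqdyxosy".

dyxosyvgq

Looking at the pairs, the operation is to move the first 3 characters to the end (rotate left by 3).
For "vgqdyxosy" the result is "dyxosyvgq".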